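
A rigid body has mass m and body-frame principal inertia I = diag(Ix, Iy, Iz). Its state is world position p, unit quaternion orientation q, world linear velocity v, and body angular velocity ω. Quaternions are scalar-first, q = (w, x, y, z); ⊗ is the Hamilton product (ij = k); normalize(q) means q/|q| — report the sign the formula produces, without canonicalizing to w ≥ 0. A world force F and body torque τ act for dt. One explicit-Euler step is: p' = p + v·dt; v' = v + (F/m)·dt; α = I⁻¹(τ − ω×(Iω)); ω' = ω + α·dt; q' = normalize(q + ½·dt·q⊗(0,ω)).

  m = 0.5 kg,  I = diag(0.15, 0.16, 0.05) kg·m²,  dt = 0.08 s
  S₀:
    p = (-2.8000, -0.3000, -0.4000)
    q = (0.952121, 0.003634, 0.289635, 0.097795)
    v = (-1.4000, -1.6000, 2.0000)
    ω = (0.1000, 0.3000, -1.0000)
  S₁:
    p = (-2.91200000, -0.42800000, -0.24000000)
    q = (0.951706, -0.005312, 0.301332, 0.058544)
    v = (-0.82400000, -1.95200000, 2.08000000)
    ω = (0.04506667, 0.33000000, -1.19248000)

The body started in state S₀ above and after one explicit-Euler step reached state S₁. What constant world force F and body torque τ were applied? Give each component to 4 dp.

ω₁ − ω₀ = (-0.05493333, 0.03000000, -0.19248000)
ω₀×(Iω₀) = (0.0330, -0.0100, 0.0003)
τ = I·(Δω/dt) + ω₀×(Iω₀) = (-0.0700, 0.0500, -0.1200)
velocity change Δv = (0.57600000, -0.35200000, 0.08000000)
m·(v₁−v₀)/dt = (3.6000, -2.2000, 0.5000)

F = (3.6000, -2.2000, 0.5000)
τ = (-0.0700, 0.0500, -0.1200)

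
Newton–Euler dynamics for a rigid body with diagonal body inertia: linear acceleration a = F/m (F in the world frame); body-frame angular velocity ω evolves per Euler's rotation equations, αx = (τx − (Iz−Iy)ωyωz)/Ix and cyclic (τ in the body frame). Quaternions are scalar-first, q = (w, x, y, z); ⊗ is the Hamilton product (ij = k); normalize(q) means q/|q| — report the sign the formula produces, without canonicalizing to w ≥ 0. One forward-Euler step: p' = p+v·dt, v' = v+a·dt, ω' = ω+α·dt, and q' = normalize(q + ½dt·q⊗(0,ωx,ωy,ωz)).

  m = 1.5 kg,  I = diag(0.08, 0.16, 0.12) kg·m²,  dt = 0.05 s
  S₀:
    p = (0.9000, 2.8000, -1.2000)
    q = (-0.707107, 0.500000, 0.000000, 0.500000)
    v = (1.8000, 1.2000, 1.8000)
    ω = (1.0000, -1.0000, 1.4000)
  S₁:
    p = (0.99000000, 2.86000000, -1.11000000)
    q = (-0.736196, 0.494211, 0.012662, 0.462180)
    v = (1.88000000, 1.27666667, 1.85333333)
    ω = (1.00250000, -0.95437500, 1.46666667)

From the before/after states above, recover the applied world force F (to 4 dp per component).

velocity change Δv = (0.08000000, 0.07666667, 0.05333333)
F = m·Δv/dt = (2.4000, 2.3000, 1.6000)

F = (2.4000, 2.3000, 1.6000)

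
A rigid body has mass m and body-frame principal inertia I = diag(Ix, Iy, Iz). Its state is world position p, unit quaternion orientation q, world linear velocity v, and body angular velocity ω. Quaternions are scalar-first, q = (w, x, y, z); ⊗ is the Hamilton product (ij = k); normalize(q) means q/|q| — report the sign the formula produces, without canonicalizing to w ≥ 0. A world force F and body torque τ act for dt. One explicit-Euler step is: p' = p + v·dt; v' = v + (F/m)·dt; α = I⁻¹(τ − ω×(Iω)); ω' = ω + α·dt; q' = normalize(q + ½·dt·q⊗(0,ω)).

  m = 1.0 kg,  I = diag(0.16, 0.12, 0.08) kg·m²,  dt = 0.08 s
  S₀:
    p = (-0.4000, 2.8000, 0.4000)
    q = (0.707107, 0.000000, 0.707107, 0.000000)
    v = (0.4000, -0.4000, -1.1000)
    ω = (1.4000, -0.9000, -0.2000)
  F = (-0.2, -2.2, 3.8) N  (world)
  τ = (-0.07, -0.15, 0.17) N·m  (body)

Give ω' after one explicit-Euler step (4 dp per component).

ω' = (1.3686, -0.9851, -0.0804)

angular accel α = (-0.3925, -1.0633, 1.4950)
ω' = ω + α·dt = (1.3686, -0.9851, -0.0804)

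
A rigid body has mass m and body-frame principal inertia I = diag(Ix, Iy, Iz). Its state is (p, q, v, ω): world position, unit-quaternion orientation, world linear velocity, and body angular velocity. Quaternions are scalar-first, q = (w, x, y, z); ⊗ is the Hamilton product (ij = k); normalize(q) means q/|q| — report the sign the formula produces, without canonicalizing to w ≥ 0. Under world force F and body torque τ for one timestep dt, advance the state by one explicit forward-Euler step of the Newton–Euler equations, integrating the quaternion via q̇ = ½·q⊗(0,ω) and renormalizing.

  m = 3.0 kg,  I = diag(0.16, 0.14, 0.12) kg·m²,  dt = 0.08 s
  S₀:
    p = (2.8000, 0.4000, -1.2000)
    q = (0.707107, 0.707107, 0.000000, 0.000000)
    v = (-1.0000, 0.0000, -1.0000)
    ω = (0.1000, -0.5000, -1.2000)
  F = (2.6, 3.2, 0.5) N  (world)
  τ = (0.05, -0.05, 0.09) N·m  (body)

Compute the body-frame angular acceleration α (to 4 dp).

α = (0.3875, -0.3229, 0.7417)

gyro term ω×Iω = (-0.0120, -0.0048, 0.0010)
α = I⁻¹(τ − ω×Iω) = (0.3875, -0.3229, 0.7417)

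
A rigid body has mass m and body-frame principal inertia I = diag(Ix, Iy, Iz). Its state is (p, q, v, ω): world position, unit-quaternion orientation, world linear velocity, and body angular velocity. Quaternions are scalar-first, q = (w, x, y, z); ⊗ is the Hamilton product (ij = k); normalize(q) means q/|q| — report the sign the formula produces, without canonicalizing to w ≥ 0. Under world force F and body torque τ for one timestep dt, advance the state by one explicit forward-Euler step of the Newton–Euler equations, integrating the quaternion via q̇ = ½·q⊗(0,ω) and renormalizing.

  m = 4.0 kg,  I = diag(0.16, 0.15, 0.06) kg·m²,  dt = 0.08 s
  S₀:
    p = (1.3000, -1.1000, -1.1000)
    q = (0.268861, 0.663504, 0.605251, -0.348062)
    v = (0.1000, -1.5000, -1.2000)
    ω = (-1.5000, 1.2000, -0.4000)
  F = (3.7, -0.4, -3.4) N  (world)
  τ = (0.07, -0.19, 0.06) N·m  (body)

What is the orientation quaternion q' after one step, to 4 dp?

Hamilton product q⊗(0,ω) = (0.1297300, -0.2277175, 1.1101278, 1.5965369)
q' = normalize(q + ½dt·q⊗(0,ω)) = (0.2732, 0.6524, 0.6477, -0.2833)

q' = (0.2732, 0.6524, 0.6477, -0.2833)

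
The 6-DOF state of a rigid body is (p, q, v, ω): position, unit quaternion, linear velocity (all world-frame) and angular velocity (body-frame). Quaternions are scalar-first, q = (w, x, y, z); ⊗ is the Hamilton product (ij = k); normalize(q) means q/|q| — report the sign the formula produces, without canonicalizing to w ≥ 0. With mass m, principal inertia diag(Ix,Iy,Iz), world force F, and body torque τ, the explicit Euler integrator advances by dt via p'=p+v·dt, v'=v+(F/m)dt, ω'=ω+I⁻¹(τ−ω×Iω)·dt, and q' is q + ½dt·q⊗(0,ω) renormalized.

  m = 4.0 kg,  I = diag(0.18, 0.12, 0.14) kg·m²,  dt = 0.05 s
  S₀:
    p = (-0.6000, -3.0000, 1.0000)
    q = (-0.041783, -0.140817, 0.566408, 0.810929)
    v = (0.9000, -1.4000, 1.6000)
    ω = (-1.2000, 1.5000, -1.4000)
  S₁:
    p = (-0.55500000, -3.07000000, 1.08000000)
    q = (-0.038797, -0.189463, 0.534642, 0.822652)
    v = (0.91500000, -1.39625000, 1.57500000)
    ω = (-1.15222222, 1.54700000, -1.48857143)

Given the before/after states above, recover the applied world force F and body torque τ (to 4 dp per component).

F = (1.2000, 0.3000, -2.0000)
τ = (0.1300, 0.1800, -0.1400)

Δv = v₁−v₀ = (0.01500000, 0.00375000, -0.02500000)
F = m·Δv/dt = (1.2000, 0.3000, -2.0000)
rate change Δω = (0.04777778, 0.04700000, -0.08857143)
gyro term ω₀×Iω₀ = (-0.0420, 0.0672, 0.1080)
applied torque τ = (0.1300, 0.1800, -0.1400)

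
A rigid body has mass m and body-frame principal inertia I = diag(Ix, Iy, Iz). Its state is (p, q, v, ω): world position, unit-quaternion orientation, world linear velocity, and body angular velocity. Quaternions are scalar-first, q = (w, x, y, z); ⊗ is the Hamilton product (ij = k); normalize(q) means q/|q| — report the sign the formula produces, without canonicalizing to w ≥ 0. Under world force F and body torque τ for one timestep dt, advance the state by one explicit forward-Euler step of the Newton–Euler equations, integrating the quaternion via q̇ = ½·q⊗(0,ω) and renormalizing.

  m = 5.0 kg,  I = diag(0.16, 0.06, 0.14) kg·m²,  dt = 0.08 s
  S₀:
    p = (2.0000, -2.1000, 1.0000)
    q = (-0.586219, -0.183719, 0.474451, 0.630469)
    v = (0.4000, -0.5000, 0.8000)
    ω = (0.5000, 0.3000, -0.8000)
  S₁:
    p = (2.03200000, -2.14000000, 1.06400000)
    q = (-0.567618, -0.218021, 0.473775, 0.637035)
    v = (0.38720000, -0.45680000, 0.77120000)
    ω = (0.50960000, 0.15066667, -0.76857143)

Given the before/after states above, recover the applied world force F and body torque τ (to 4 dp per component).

ω₁ − ω₀ = (0.00960000, -0.14933333, 0.03142857)
gyro term ω₀×Iω₀ = (-0.0192, -0.0080, -0.0150)
I·α + gyro = (0.0000, -0.1200, 0.0400)
v₁ − v₀ = (-0.01280000, 0.04320000, -0.02880000)
m·(v₁−v₀)/dt = (-0.8000, 2.7000, -1.8000)

F = (-0.8000, 2.7000, -1.8000)
τ = (0.0000, -0.1200, 0.0400)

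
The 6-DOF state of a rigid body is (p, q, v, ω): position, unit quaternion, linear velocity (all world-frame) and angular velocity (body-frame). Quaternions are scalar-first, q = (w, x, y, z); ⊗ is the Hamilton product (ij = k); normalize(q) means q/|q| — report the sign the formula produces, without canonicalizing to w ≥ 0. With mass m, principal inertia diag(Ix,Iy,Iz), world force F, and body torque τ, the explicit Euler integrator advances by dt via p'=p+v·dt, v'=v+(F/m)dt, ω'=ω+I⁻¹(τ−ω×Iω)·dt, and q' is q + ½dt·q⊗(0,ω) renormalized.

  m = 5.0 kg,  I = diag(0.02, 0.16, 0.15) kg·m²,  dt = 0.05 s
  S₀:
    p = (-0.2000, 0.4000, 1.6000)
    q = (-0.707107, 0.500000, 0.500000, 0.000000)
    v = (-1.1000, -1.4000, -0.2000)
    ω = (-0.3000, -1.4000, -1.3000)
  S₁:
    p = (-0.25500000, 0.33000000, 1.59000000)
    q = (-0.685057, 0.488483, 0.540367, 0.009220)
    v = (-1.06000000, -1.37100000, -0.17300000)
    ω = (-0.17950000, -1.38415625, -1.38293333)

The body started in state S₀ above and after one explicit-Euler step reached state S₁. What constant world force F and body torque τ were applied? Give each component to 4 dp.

Δv = v₁−v₀ = (0.04000000, 0.02900000, 0.02700000)
F = m·Δv/dt = (4.0000, 2.9000, 2.7000)
ω₁ − ω₀ = (0.12050000, 0.01584375, -0.08293333)
gyro term ω₀×Iω₀ = (-0.0182, -0.0507, 0.0588)
τ = I·(Δω/dt) + ω₀×(Iω₀) = (0.0300, 0.0000, -0.1900)

F = (4.0000, 2.9000, 2.7000)
τ = (0.0300, 0.0000, -0.1900)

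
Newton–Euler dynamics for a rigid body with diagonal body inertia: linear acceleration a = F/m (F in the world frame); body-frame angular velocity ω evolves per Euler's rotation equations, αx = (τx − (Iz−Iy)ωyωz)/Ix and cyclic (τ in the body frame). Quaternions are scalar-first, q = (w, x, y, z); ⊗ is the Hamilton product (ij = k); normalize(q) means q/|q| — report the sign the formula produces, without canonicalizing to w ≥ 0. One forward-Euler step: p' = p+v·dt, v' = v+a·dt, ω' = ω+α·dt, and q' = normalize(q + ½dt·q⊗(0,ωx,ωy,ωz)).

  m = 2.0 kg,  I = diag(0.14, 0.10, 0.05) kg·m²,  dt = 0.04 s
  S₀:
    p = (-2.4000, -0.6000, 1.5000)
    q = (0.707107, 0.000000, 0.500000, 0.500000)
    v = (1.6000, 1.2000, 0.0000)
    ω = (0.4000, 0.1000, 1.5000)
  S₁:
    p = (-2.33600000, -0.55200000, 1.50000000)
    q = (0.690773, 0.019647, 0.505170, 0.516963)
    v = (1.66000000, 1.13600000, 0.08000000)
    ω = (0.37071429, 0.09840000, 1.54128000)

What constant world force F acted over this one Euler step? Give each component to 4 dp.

v₁ − v₀ = (0.06000000, -0.06400000, 0.08000000)
m·(v₁−v₀)/dt = (3.0000, -3.2000, 4.0000)

F = (3.0000, -3.2000, 4.0000)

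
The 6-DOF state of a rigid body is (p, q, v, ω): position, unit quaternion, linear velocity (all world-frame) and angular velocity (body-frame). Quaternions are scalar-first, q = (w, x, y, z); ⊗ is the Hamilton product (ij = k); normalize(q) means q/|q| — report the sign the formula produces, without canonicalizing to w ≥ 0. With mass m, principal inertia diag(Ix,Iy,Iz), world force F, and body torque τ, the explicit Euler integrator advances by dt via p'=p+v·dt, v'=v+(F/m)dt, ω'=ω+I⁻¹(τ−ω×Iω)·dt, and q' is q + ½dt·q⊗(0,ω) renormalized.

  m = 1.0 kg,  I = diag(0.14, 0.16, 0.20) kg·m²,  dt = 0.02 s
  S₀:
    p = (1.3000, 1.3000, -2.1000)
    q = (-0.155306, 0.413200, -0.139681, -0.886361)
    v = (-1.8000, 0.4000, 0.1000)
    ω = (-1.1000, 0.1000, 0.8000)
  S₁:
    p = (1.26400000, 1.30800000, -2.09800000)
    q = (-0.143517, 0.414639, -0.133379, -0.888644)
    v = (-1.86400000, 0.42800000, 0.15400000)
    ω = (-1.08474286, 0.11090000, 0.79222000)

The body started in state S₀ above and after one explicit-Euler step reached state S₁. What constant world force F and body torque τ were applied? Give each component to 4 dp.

velocity change Δv = (-0.06400000, 0.02800000, 0.05400000)
applied force F = (-3.2000, 1.4000, 2.7000)
rate change Δω = (0.01525714, 0.01090000, -0.00778000)
gyro term ω₀×Iω₀ = (0.0032, 0.0528, -0.0022)
applied torque τ = (0.1100, 0.1400, -0.0800)

F = (-3.2000, 1.4000, 2.7000)
τ = (0.1100, 0.1400, -0.0800)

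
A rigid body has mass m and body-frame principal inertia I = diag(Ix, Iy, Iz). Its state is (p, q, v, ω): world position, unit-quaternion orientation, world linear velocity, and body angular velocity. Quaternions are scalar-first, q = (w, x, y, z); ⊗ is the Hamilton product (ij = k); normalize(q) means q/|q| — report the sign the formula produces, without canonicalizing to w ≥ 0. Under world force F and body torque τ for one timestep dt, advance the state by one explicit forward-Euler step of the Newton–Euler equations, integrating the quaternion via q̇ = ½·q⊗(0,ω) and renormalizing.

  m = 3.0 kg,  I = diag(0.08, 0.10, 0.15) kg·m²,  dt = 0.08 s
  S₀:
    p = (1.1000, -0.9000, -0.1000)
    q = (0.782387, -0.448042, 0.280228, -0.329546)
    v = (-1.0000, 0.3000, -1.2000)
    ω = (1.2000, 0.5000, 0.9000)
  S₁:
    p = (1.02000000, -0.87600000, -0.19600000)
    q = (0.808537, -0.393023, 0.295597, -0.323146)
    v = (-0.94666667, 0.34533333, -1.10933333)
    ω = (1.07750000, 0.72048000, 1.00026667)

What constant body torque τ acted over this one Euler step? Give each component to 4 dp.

τ = (-0.1000, 0.2000, 0.2000)

Δω = ω₁−ω₀ = (-0.12250000, 0.22048000, 0.10026667)
applied torque τ = (-0.1000, 0.2000, 0.2000)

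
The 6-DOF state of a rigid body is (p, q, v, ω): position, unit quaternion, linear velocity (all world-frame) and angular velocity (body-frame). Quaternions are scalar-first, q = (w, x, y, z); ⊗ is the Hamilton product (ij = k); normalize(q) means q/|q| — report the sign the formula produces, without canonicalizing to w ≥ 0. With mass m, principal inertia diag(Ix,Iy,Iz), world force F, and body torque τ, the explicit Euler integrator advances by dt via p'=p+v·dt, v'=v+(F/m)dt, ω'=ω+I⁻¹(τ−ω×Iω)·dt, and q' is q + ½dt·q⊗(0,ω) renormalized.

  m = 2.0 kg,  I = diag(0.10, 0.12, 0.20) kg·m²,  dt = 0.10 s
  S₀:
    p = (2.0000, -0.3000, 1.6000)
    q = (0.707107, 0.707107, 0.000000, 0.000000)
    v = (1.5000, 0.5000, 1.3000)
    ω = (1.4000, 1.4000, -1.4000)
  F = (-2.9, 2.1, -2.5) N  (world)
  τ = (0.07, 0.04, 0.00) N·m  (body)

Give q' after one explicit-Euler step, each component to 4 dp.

q' = (0.6528, 0.7511, 0.0983, 0.0000)

2q̇ = q⊗(0,ω) = (-0.9899498, 0.9899498, 1.9798996, 0.0000000)
q' = normalize(q + ½dt·q⊗(0,ω)) = (0.6528, 0.7511, 0.0983, 0.0000)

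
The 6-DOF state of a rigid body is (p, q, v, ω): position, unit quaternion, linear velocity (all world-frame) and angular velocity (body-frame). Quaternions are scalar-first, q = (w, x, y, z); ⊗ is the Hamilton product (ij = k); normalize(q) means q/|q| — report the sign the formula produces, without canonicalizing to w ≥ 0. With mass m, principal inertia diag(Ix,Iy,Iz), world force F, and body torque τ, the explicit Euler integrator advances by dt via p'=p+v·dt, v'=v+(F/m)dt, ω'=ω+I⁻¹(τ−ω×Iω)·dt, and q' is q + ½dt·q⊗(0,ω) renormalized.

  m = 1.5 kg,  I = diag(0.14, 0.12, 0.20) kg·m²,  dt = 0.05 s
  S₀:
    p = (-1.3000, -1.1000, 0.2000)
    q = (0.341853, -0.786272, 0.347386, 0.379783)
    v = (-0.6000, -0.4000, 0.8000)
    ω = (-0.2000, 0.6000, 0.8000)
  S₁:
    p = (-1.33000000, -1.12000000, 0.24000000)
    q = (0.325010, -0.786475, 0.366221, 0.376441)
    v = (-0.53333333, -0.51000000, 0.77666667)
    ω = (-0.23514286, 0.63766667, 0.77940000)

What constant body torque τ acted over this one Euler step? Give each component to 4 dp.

τ = (-0.0600, 0.1000, -0.0800)

Δω = ω₁−ω₀ = (-0.03514286, 0.03766667, -0.02060000)
gyro term ω₀×Iω₀ = (0.0384, 0.0096, 0.0024)
applied torque τ = (-0.0600, 0.1000, -0.0800)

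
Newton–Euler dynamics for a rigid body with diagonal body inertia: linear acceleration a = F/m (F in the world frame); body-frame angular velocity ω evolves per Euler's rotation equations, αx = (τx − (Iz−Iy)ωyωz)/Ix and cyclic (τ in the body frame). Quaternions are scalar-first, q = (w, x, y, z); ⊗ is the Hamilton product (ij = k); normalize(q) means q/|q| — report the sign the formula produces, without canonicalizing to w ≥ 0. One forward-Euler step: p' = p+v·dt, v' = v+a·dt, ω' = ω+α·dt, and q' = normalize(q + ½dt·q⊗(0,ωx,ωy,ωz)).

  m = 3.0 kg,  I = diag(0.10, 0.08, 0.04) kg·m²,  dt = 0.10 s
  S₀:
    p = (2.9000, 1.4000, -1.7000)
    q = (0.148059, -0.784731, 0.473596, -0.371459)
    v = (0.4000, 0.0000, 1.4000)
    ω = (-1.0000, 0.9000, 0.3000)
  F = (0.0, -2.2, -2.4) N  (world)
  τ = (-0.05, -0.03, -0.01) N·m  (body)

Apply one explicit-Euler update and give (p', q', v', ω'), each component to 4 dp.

p' = (2.9400, 1.4000, -1.5600)
q' = (0.0929, -0.7665, 0.5094, -0.3800)
v' = (0.4000, -0.0733, 1.3200)
ω' = (-1.0392, 0.8850, 0.2300)

ω×(Iω) gyroscopic = (-0.0108, -0.0180, 0.0180)
(τ − ω×Iω)/I = (-0.3920, -0.1500, -0.7000)
ω + α·dt = (-1.0392, 0.8850, 0.2300)
2q̇ = q⊗(0,ω) = (-1.0995297, 0.3283329, 0.7401314, -0.1882442)
q + ½dt·q⊗(0,ω), renormalized = (0.0929, -0.7665, 0.5094, -0.3800)
a = F/m = (0.0000, -0.7333, -0.8000)
p + v·dt = (2.9400, 1.4000, -1.5600)
new velocity v' = (0.4000, -0.0733, 1.3200)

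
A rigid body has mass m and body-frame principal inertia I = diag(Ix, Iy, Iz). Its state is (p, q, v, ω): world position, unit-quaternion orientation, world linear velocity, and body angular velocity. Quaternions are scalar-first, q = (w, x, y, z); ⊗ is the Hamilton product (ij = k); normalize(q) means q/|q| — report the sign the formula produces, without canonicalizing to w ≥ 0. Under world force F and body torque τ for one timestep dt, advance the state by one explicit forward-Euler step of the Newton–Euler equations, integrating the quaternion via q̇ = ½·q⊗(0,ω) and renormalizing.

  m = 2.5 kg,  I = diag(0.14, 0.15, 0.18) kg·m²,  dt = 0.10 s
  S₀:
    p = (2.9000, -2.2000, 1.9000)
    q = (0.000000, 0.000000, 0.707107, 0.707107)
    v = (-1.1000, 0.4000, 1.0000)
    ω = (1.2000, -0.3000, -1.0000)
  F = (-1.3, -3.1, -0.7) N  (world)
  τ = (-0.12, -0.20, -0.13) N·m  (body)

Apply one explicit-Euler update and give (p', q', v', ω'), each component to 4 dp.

p' = (2.7900, -2.1600, 2.0000)
q' = (0.0458, -0.0247, 0.7472, 0.6626)
v' = (-1.1520, 0.2760, 0.9720)
ω' = (1.1079, -0.4653, -1.0702)

new position p' = (2.7900, -2.1600, 2.0000)
new velocity v' = (-1.1520, 0.2760, 0.9720)
angular accel α = (-0.9214, -1.6533, -0.7022)
ω' = ω + α·dt = (1.1079, -0.4653, -1.0702)
q⊗(0,ω) = (0.9192391, -0.4949749, 0.8485284, -0.8485284)
q' = normalize(q + ½dt·q⊗(0,ω)) = (0.0458, -0.0247, 0.7472, 0.6626)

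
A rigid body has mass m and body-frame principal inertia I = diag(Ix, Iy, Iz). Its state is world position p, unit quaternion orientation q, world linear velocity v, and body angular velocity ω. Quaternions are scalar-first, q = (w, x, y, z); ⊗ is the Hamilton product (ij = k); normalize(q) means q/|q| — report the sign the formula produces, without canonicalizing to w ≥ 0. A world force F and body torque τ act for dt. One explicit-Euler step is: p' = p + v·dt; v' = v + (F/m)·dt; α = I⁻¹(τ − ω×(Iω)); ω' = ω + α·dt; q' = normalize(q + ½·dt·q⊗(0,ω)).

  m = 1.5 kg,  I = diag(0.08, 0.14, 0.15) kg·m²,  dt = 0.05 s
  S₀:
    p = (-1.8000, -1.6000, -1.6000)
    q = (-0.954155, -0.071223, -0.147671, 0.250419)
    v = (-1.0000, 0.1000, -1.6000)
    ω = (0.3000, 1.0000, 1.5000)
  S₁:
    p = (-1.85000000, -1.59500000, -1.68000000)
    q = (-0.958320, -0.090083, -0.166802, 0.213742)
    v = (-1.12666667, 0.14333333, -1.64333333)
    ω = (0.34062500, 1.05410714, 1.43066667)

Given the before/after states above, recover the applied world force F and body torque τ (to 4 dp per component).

F = (-3.8000, 1.3000, -1.3000)
τ = (0.0800, 0.1200, -0.1900)

velocity change Δv = (-0.12666667, 0.04333333, -0.04333333)
m·(v₁−v₀)/dt = (-3.8000, 1.3000, -1.3000)
Δω = ω₁−ω₀ = (0.04062500, 0.05410714, -0.06933333)
I·α + gyro = (0.0800, 0.1200, -0.1900)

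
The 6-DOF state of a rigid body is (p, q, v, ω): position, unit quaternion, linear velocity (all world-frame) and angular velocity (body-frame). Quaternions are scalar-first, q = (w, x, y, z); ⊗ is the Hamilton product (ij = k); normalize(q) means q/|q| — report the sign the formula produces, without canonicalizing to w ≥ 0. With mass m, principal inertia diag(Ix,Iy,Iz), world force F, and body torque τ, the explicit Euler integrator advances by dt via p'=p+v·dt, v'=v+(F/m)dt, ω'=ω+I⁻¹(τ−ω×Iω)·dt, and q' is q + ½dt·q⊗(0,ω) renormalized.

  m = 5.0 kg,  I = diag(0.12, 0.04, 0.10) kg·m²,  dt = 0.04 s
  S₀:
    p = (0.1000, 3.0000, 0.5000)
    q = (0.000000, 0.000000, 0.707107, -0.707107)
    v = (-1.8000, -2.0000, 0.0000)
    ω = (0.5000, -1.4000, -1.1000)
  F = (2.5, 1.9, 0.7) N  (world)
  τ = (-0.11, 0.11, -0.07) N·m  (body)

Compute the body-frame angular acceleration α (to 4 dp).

α = (-1.6867, 3.0250, -1.2600)

ω×(Iω) gyroscopic = (0.0924, -0.0110, 0.0560)
(τ − ω×Iω)/I = (-1.6867, 3.0250, -1.2600)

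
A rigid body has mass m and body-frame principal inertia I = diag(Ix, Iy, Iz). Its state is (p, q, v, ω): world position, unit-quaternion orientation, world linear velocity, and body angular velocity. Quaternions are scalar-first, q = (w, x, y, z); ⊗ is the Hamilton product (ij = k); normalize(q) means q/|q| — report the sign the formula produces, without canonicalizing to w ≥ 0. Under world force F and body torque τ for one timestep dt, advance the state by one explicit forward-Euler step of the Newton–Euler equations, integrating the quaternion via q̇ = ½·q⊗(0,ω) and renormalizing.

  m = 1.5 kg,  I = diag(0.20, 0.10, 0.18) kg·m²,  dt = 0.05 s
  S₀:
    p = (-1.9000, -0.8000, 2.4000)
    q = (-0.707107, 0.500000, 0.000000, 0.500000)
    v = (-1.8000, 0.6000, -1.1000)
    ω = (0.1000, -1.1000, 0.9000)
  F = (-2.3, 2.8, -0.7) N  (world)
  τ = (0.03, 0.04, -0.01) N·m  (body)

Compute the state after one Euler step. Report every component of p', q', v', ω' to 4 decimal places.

p' = (-1.9900, -0.7700, 2.3450)
q' = (-0.7192, 0.5117, 0.0094, 0.4700)
v' = (-1.8767, 0.6933, -1.1233)
ω' = (0.1273, -1.0809, 0.8942)

(τ − ω×Iω)/I = (0.5460, 0.3820, -0.1167)
ω' = ω + α·dt = (0.1273, -1.0809, 0.8942)
2q̇ = q⊗(0,ω) = (-0.5000000, 0.4792893, 0.3778177, -1.1863963)
q + ½dt·q⊗(0,ω), renormalized = (-0.7192, 0.5117, 0.0094, 0.4700)
p + v·dt = (-1.9900, -0.7700, 2.3450)
new velocity v' = (-1.8767, 0.6933, -1.1233)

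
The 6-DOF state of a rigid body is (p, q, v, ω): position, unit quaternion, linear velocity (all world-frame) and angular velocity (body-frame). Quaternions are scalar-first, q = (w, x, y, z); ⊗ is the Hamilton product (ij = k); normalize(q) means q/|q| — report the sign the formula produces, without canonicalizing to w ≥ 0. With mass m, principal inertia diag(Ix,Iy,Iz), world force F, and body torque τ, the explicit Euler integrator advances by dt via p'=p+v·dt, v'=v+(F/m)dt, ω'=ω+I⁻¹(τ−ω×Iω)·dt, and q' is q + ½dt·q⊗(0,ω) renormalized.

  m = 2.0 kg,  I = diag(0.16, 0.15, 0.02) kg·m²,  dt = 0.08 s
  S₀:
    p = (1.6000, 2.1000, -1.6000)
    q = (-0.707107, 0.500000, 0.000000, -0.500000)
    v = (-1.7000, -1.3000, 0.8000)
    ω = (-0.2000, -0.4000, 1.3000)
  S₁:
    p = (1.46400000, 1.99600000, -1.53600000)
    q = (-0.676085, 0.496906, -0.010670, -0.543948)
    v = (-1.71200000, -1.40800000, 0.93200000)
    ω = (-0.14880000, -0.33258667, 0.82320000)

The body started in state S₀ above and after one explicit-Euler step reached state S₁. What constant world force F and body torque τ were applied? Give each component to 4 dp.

F = (-0.3000, -2.7000, 3.3000)
τ = (0.1700, 0.0900, -0.1200)

ω₁ − ω₀ = (0.05120000, 0.06741333, -0.47680000)
τ = I·(Δω/dt) + ω₀×(Iω₀) = (0.1700, 0.0900, -0.1200)
v₁ − v₀ = (-0.01200000, -0.10800000, 0.13200000)
F = m·Δv/dt = (-0.3000, -2.7000, 3.3000)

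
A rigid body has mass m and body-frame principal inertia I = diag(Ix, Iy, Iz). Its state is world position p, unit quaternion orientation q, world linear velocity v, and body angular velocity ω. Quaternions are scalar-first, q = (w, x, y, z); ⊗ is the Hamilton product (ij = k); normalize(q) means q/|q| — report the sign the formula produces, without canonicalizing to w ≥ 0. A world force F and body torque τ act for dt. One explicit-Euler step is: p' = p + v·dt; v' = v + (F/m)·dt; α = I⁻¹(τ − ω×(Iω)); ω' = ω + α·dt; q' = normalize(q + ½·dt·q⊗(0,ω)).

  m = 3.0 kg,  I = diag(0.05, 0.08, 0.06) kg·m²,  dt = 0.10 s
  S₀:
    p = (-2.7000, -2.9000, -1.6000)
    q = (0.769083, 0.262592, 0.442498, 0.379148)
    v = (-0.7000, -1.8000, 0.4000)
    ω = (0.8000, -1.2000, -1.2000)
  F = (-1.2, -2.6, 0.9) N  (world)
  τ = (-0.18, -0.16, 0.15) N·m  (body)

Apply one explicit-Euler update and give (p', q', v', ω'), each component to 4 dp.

precession coupling ω×(Iω) = (-0.0288, 0.0096, -0.0288)
(τ − ω×Iω)/I = (-3.0240, -2.1200, 2.9800)
ω' = ω + α·dt = (0.4976, -1.4120, -0.9020)
q⊗(0,ω) = (0.7759016, 0.5392464, -0.3044708, -1.5920084)
q + ½dt·q⊗(0,ω), renormalized = (0.8043, 0.2883, 0.4254, 0.2982)
a = F/m = (-0.4000, -0.8667, 0.3000)
p' = p + v·dt = (-2.7700, -3.0800, -1.5600)
v + (F/m)dt = (-0.7400, -1.8867, 0.4300)

p' = (-2.7700, -3.0800, -1.5600)
q' = (0.8043, 0.2883, 0.4254, 0.2982)
v' = (-0.7400, -1.8867, 0.4300)
ω' = (0.4976, -1.4120, -0.9020)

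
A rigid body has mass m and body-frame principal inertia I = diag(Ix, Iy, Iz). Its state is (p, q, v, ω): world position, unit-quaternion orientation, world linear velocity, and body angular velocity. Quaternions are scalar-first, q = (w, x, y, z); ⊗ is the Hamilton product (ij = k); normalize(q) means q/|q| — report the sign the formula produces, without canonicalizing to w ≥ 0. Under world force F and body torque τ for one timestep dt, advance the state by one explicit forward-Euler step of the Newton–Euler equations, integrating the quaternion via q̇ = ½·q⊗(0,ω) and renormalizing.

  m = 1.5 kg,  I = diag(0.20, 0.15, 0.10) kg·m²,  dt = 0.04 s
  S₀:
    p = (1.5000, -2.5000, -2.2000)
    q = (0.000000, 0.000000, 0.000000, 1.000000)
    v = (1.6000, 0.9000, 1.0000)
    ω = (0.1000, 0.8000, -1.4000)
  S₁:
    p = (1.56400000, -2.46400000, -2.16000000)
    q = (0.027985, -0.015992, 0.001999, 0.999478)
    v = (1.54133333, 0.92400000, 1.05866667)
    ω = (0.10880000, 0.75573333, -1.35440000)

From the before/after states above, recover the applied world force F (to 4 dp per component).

Δv = v₁−v₀ = (-0.05866667, 0.02400000, 0.05866667)
applied force F = (-2.2000, 0.9000, 2.2000)

F = (-2.2000, 0.9000, 2.2000)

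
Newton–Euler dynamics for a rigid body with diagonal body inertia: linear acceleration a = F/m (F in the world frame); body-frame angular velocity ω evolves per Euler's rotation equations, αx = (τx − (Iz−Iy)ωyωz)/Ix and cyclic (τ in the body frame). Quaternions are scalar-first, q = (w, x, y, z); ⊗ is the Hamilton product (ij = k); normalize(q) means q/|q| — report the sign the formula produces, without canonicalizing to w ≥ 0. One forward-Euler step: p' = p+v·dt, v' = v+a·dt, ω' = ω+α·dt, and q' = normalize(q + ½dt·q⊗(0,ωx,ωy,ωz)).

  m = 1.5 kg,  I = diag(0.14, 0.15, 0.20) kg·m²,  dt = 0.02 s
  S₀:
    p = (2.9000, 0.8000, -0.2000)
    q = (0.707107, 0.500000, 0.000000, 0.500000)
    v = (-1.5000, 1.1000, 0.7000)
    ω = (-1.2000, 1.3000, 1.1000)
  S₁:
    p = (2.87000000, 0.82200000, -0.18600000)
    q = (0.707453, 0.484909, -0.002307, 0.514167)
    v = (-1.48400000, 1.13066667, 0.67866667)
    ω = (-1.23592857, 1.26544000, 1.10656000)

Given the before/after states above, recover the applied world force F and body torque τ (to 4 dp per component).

v₁ − v₀ = (0.01600000, 0.03066667, -0.02133333)
applied force F = (1.2000, 2.3000, -1.6000)
rate change Δω = (-0.03592857, -0.03456000, 0.00656000)
I·α + gyro = (-0.1800, -0.1800, 0.0500)

F = (1.2000, 2.3000, -1.6000)
τ = (-0.1800, -0.1800, 0.0500)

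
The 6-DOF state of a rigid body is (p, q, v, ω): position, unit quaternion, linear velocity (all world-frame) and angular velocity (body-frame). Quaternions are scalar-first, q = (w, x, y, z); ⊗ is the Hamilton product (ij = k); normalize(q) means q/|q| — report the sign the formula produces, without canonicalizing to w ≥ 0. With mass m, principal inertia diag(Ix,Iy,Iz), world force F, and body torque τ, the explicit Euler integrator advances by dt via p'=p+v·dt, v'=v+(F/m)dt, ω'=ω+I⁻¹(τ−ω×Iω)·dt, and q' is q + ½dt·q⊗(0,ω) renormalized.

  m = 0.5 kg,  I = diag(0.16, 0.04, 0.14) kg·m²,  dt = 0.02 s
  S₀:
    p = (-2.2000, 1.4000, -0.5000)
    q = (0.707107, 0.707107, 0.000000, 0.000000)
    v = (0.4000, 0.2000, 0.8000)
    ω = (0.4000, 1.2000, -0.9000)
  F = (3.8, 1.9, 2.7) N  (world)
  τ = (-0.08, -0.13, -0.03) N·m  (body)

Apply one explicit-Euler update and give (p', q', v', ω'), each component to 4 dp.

p' = (-2.1920, 1.4040, -0.4840)
q' = (0.7042, 0.7098, 0.0148, 0.0021)
v' = (0.5520, 0.2760, 0.9080)
ω' = (0.4035, 1.1386, -0.8961)

precession coupling ω×(Iω) = (-0.1080, -0.0072, -0.0576)
α = I⁻¹(τ − ω×Iω) = (0.1750, -3.0700, 0.1971)
ω + α·dt = (0.4035, 1.1386, -0.8961)
2q̇ = q⊗(0,ω) = (-0.2828428, 0.2828428, 1.4849247, 0.2121321)
q' = normalize(q + ½dt·q⊗(0,ω)) = (0.7042, 0.7098, 0.0148, 0.0021)
linear accel F/m = (7.6000, 3.8000, 5.4000)
new position p' = (-2.1920, 1.4040, -0.4840)
v' = v + a·dt = (0.5520, 0.2760, 0.9080)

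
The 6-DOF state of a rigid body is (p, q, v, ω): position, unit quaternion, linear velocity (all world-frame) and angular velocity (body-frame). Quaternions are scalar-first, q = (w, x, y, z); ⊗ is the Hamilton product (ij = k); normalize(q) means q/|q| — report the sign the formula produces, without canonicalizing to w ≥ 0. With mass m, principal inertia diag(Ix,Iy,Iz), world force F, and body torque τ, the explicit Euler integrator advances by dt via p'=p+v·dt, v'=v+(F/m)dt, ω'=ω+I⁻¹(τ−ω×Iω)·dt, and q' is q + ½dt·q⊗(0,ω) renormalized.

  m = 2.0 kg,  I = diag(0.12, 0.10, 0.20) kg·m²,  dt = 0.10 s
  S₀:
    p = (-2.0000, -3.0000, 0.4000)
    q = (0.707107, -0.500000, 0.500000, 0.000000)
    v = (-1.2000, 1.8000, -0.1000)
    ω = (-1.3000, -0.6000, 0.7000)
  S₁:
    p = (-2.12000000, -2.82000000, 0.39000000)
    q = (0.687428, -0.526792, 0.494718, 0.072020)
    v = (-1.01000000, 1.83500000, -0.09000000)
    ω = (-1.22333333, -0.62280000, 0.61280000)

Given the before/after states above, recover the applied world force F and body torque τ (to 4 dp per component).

v₁ − v₀ = (0.19000000, 0.03500000, 0.01000000)
applied force F = (3.8000, 0.7000, 0.2000)
rate change Δω = (0.07666667, -0.02280000, -0.08720000)
gyro term ω₀×Iω₀ = (-0.0420, 0.0728, -0.0156)
τ = I·(Δω/dt) + ω₀×(Iω₀) = (0.0500, 0.0500, -0.1900)

F = (3.8000, 0.7000, 0.2000)
τ = (0.0500, 0.0500, -0.1900)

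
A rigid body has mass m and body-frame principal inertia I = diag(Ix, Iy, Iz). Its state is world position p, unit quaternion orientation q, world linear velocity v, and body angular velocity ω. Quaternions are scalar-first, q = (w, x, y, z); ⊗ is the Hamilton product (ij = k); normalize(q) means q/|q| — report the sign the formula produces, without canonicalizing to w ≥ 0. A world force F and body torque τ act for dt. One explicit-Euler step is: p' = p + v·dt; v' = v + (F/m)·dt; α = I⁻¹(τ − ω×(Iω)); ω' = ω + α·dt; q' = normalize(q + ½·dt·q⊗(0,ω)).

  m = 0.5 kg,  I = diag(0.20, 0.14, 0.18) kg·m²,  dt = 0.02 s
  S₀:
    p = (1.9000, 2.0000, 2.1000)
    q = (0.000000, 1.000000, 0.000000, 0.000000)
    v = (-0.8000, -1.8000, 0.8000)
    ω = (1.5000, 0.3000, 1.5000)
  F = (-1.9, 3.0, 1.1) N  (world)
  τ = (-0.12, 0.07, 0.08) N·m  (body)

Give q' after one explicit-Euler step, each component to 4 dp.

q' = (-0.0150, 0.9998, -0.0150, 0.0030)

Hamilton product q⊗(0,ω) = (-1.5000000, 0.0000000, -1.5000000, 0.3000000)
updated quaternion q' = (-0.0150, 0.9998, -0.0150, 0.0030)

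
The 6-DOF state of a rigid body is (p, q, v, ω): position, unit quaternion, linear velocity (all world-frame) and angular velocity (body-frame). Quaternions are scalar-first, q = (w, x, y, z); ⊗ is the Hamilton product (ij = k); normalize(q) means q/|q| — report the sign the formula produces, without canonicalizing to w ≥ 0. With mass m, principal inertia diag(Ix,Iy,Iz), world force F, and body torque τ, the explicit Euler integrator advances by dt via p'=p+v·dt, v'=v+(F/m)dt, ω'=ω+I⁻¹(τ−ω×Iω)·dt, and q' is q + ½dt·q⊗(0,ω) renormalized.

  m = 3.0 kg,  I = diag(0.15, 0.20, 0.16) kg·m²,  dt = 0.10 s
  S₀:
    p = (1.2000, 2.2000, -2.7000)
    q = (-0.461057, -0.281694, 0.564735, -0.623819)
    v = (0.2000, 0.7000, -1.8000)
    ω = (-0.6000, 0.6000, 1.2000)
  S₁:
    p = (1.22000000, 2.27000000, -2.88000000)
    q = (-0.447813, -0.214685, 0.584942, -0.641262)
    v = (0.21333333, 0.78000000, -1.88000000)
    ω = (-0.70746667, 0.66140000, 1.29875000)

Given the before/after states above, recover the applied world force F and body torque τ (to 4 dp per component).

v₁ − v₀ = (0.01333333, 0.08000000, -0.08000000)
m·(v₁−v₀)/dt = (0.4000, 2.4000, -2.4000)
Δω = ω₁−ω₀ = (-0.10746667, 0.06140000, 0.09875000)
gyro term ω₀×Iω₀ = (-0.0288, 0.0072, -0.0180)
applied torque τ = (-0.1900, 0.1300, 0.1400)

F = (0.4000, 2.4000, -2.4000)
τ = (-0.1900, 0.1300, 0.1400)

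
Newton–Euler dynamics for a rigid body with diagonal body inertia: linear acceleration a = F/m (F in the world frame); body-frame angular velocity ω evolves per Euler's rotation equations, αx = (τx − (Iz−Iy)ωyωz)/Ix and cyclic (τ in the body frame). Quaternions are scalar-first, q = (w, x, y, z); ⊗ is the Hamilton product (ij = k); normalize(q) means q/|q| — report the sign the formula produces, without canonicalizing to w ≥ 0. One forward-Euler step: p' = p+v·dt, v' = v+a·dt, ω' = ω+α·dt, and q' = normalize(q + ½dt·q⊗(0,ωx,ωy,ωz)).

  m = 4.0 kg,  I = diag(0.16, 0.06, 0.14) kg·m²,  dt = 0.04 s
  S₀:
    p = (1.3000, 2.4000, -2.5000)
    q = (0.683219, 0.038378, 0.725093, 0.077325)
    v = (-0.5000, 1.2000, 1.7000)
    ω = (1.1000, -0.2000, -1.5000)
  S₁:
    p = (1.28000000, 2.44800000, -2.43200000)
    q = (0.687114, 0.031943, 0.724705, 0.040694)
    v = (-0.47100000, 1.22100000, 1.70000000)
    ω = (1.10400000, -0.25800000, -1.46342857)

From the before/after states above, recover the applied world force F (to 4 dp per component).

F = (2.9000, 2.1000, 0.0000)

velocity change Δv = (0.02900000, 0.02100000, 0.00000000)
applied force F = (2.9000, 2.1000, 0.0000)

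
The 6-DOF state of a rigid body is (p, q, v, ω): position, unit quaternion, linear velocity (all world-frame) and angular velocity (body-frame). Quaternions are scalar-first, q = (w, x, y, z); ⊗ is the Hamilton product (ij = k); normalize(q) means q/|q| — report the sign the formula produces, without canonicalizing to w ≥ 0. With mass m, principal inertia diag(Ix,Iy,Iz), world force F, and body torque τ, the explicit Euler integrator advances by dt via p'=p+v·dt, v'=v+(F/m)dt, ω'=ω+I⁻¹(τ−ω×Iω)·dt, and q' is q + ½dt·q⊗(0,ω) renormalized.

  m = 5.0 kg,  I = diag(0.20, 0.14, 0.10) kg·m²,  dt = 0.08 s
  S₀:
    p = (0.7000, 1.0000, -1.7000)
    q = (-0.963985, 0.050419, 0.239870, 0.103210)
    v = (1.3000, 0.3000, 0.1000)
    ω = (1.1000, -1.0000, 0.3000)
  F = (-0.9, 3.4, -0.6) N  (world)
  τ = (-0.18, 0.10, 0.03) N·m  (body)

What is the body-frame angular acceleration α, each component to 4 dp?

precession coupling ω×(Iω) = (0.0120, 0.0330, 0.0660)
(τ − ω×Iω)/I = (-0.9600, 0.4786, -0.3600)

α = (-0.9600, 0.4786, -0.3600)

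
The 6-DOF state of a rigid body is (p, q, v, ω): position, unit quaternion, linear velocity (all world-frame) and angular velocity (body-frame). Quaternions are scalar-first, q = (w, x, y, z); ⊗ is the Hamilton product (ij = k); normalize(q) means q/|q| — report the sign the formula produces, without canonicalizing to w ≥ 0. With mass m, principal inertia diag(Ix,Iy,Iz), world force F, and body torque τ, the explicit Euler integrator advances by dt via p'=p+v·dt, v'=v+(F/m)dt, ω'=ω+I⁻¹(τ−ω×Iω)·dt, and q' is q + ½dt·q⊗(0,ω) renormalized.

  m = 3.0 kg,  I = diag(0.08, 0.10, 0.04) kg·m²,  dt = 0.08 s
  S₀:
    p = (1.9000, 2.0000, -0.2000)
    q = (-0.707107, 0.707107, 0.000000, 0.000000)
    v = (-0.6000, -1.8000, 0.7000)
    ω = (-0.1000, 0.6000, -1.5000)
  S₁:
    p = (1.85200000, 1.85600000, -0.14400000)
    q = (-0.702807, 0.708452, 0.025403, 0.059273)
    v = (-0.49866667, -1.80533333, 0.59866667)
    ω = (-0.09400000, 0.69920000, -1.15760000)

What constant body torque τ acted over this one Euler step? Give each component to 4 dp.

Δω = ω₁−ω₀ = (0.00600000, 0.09920000, 0.34240000)
τ = I·(Δω/dt) + ω₀×(Iω₀) = (0.0600, 0.1300, 0.1700)

τ = (0.0600, 0.1300, 0.1700)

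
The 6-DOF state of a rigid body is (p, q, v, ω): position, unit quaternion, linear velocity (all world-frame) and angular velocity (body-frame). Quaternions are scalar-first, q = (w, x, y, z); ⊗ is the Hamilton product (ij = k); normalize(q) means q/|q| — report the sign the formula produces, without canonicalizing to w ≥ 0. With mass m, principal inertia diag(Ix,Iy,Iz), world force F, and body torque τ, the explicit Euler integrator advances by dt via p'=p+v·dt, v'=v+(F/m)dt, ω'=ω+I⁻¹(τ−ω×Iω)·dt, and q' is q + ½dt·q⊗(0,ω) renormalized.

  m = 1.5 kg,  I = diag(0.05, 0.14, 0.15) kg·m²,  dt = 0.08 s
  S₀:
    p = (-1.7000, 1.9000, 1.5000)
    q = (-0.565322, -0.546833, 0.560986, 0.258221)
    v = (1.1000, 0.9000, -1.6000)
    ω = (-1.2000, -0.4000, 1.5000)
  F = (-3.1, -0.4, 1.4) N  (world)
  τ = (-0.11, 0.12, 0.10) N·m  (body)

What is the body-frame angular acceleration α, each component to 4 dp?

α = (-2.0800, -0.4286, 0.3787)

gyro term ω×Iω = (-0.0060, 0.1800, 0.0432)
(τ − ω×Iω)/I = (-2.0800, -0.4286, 0.3787)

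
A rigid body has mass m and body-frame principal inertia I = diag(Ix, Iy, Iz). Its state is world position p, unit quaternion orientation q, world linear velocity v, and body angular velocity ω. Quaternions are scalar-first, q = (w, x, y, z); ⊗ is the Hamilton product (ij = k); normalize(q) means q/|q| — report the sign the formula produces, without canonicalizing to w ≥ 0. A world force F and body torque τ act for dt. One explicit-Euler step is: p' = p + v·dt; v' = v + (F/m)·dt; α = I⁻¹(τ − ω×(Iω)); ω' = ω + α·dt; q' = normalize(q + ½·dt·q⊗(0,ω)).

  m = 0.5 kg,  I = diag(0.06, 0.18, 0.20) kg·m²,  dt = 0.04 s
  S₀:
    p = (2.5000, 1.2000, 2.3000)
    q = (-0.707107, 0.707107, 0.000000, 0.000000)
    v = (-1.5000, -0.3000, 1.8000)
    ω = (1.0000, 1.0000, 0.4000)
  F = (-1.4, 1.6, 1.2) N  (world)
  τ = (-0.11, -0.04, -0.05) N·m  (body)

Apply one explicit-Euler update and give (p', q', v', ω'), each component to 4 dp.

p' = (2.4400, 1.1880, 2.3720)
q' = (-0.7209, 0.6927, -0.0198, 0.0085)
v' = (-1.6120, -0.1720, 1.8960)
ω' = (0.9213, 1.0036, 0.3660)

a = F/m = (-2.8000, 3.2000, 2.4000)
new position p' = (2.4400, 1.1880, 2.3720)
new velocity v' = (-1.6120, -0.1720, 1.8960)
gyro term ω×Iω = (0.0080, -0.0560, 0.1200)
α = I⁻¹(τ − ω×Iω) = (-1.9667, 0.0889, -0.8500)
ω + α·dt = (0.9213, 1.0036, 0.3660)
q⊗(0,ω) = (-0.7071070, -0.7071070, -0.9899498, 0.4242642)
q' = normalize(q + ½dt·q⊗(0,ω)) = (-0.7209, 0.6927, -0.0198, 0.0085)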